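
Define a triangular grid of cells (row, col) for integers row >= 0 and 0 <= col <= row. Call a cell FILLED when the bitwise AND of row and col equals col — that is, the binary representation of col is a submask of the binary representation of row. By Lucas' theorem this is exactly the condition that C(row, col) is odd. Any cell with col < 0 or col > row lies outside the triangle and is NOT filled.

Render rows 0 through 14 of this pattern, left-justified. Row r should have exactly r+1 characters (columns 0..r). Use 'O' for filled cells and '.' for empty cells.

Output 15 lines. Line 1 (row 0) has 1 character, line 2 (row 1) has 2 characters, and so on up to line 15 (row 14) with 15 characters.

Answer: O
OO
O.O
OOOO
O...O
OO..OO
O.O.O.O
OOOOOOOO
O.......O
OO......OO
O.O.....O.O
OOOO....OOOO
O...O...O...O
OO..OO..OO..OO
O.O.O.O.O.O.O.O

Derivation:
r0=0: O
r1=1: OO
r2=10: O.O
r3=11: OOOO
r4=100: O...O
r5=101: OO..OO
r6=110: O.O.O.O
r7=111: OOOOOOOO
r8=1000: O.......O
r9=1001: OO......OO
r10=1010: O.O.....O.O
r11=1011: OOOO....OOOO
r12=1100: O...O...O...O
r13=1101: OO..OO..OO..OO
r14=1110: O.O.O.O.O.O.O.O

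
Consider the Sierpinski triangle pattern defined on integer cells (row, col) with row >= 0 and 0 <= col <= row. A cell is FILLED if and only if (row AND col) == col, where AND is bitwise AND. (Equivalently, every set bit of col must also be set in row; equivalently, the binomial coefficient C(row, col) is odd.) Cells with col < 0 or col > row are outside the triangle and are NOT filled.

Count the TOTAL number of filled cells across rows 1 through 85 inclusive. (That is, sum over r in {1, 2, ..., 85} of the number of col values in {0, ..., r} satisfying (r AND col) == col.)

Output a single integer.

r1=1 pc1: +2 =2
r2=10 pc1: +2 =4
r3=11 pc2: +4 =8
r4=100 pc1: +2 =10
r5=101 pc2: +4 =14
r6=110 pc2: +4 =18
r7=111 pc3: +8 =26
r8=1000 pc1: +2 =28
r9=1001 pc2: +4 =32
r10=1010 pc2: +4 =36
r11=1011 pc3: +8 =44
r12=1100 pc2: +4 =48
r13=1101 pc3: +8 =56
r14=1110 pc3: +8 =64
r15=1111 pc4: +16 =80
r16=10000 pc1: +2 =82
r17=10001 pc2: +4 =86
r18=10010 pc2: +4 =90
r19=10011 pc3: +8 =98
r20=10100 pc2: +4 =102
r21=10101 pc3: +8 =110
r22=10110 pc3: +8 =118
r23=10111 pc4: +16 =134
r24=11000 pc2: +4 =138
r25=11001 pc3: +8 =146
r26=11010 pc3: +8 =154
r27=11011 pc4: +16 =170
r28=11100 pc3: +8 =178
r29=11101 pc4: +16 =194
r30=11110 pc4: +16 =210
r31=11111 pc5: +32 =242
r32=100000 pc1: +2 =244
r33=100001 pc2: +4 =248
r34=100010 pc2: +4 =252
r35=100011 pc3: +8 =260
r36=100100 pc2: +4 =264
r37=100101 pc3: +8 =272
r38=100110 pc3: +8 =280
r39=100111 pc4: +16 =296
r40=101000 pc2: +4 =300
r41=101001 pc3: +8 =308
r42=101010 pc3: +8 =316
r43=101011 pc4: +16 =332
r44=101100 pc3: +8 =340
r45=101101 pc4: +16 =356
r46=101110 pc4: +16 =372
r47=101111 pc5: +32 =404
r48=110000 pc2: +4 =408
r49=110001 pc3: +8 =416
r50=110010 pc3: +8 =424
r51=110011 pc4: +16 =440
r52=110100 pc3: +8 =448
r53=110101 pc4: +16 =464
r54=110110 pc4: +16 =480
r55=110111 pc5: +32 =512
r56=111000 pc3: +8 =520
r57=111001 pc4: +16 =536
r58=111010 pc4: +16 =552
r59=111011 pc5: +32 =584
r60=111100 pc4: +16 =600
r61=111101 pc5: +32 =632
r62=111110 pc5: +32 =664
r63=111111 pc6: +64 =728
r64=1000000 pc1: +2 =730
r65=1000001 pc2: +4 =734
r66=1000010 pc2: +4 =738
r67=1000011 pc3: +8 =746
r68=1000100 pc2: +4 =750
r69=1000101 pc3: +8 =758
r70=1000110 pc3: +8 =766
r71=1000111 pc4: +16 =782
r72=1001000 pc2: +4 =786
r73=1001001 pc3: +8 =794
r74=1001010 pc3: +8 =802
r75=1001011 pc4: +16 =818
r76=1001100 pc3: +8 =826
r77=1001101 pc4: +16 =842
r78=1001110 pc4: +16 =858
r79=1001111 pc5: +32 =890
r80=1010000 pc2: +4 =894
r81=1010001 pc3: +8 =902
r82=1010010 pc3: +8 =910
r83=1010011 pc4: +16 =926
r84=1010100 pc3: +8 =934
r85=1010101 pc4: +16 =950

Answer: 950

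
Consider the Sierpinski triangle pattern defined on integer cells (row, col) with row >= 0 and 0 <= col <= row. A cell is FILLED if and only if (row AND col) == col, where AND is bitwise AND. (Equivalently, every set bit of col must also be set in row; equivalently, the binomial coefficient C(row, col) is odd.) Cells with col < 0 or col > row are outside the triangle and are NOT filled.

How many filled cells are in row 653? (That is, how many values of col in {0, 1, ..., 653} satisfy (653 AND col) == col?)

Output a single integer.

Answer: 32

Derivation:
653 in binary = 1010001101
popcount(653) = number of 1-bits in 1010001101 = 5
A col c satisfies (653 AND c) == c iff every set bit of c is also set in 653; each of the 5 set bits of 653 can independently be on or off in c.
count = 2^5 = 32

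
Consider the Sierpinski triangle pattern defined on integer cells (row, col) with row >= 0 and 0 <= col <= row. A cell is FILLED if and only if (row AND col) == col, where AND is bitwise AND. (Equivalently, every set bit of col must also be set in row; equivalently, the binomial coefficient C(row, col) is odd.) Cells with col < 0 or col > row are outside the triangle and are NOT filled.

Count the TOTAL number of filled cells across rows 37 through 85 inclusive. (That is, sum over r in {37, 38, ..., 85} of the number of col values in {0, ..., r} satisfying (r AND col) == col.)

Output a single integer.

Answer: 686

Derivation:
r37=100101 pc3: +8 =8
r38=100110 pc3: +8 =16
r39=100111 pc4: +16 =32
r40=101000 pc2: +4 =36
r41=101001 pc3: +8 =44
r42=101010 pc3: +8 =52
r43=101011 pc4: +16 =68
r44=101100 pc3: +8 =76
r45=101101 pc4: +16 =92
r46=101110 pc4: +16 =108
r47=101111 pc5: +32 =140
r48=110000 pc2: +4 =144
r49=110001 pc3: +8 =152
r50=110010 pc3: +8 =160
r51=110011 pc4: +16 =176
r52=110100 pc3: +8 =184
r53=110101 pc4: +16 =200
r54=110110 pc4: +16 =216
r55=110111 pc5: +32 =248
r56=111000 pc3: +8 =256
r57=111001 pc4: +16 =272
r58=111010 pc4: +16 =288
r59=111011 pc5: +32 =320
r60=111100 pc4: +16 =336
r61=111101 pc5: +32 =368
r62=111110 pc5: +32 =400
r63=111111 pc6: +64 =464
r64=1000000 pc1: +2 =466
r65=1000001 pc2: +4 =470
r66=1000010 pc2: +4 =474
r67=1000011 pc3: +8 =482
r68=1000100 pc2: +4 =486
r69=1000101 pc3: +8 =494
r70=1000110 pc3: +8 =502
r71=1000111 pc4: +16 =518
r72=1001000 pc2: +4 =522
r73=1001001 pc3: +8 =530
r74=1001010 pc3: +8 =538
r75=1001011 pc4: +16 =554
r76=1001100 pc3: +8 =562
r77=1001101 pc4: +16 =578
r78=1001110 pc4: +16 =594
r79=1001111 pc5: +32 =626
r80=1010000 pc2: +4 =630
r81=1010001 pc3: +8 =638
r82=1010010 pc3: +8 =646
r83=1010011 pc4: +16 =662
r84=1010100 pc3: +8 =670
r85=1010101 pc4: +16 =686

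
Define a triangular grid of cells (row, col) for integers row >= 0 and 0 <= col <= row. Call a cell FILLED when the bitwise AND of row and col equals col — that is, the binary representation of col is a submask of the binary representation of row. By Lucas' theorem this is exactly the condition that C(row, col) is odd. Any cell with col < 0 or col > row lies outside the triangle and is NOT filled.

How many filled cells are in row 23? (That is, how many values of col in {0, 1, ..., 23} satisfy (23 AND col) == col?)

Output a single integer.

23 in binary = 10111
popcount(23) = number of 1-bits in 10111 = 4
A col c satisfies (23 AND c) == c iff every set bit of c is also set in 23; each of the 4 set bits of 23 can independently be on or off in c.
count = 2^4 = 16

Answer: 16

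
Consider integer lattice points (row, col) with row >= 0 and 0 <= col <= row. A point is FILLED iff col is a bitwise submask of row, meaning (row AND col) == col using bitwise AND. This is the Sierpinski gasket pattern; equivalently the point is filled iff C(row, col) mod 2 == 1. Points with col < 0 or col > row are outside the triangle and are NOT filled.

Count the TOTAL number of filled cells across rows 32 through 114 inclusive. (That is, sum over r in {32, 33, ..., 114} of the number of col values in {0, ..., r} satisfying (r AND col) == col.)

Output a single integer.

Answer: 1336

Derivation:
r32=100000 pc1: +2 =2
r33=100001 pc2: +4 =6
r34=100010 pc2: +4 =10
r35=100011 pc3: +8 =18
r36=100100 pc2: +4 =22
r37=100101 pc3: +8 =30
r38=100110 pc3: +8 =38
r39=100111 pc4: +16 =54
r40=101000 pc2: +4 =58
r41=101001 pc3: +8 =66
r42=101010 pc3: +8 =74
r43=101011 pc4: +16 =90
r44=101100 pc3: +8 =98
r45=101101 pc4: +16 =114
r46=101110 pc4: +16 =130
r47=101111 pc5: +32 =162
r48=110000 pc2: +4 =166
r49=110001 pc3: +8 =174
r50=110010 pc3: +8 =182
r51=110011 pc4: +16 =198
r52=110100 pc3: +8 =206
r53=110101 pc4: +16 =222
r54=110110 pc4: +16 =238
r55=110111 pc5: +32 =270
r56=111000 pc3: +8 =278
r57=111001 pc4: +16 =294
r58=111010 pc4: +16 =310
r59=111011 pc5: +32 =342
r60=111100 pc4: +16 =358
r61=111101 pc5: +32 =390
r62=111110 pc5: +32 =422
r63=111111 pc6: +64 =486
r64=1000000 pc1: +2 =488
r65=1000001 pc2: +4 =492
r66=1000010 pc2: +4 =496
r67=1000011 pc3: +8 =504
r68=1000100 pc2: +4 =508
r69=1000101 pc3: +8 =516
r70=1000110 pc3: +8 =524
r71=1000111 pc4: +16 =540
r72=1001000 pc2: +4 =544
r73=1001001 pc3: +8 =552
r74=1001010 pc3: +8 =560
r75=1001011 pc4: +16 =576
r76=1001100 pc3: +8 =584
r77=1001101 pc4: +16 =600
r78=1001110 pc4: +16 =616
r79=1001111 pc5: +32 =648
r80=1010000 pc2: +4 =652
r81=1010001 pc3: +8 =660
r82=1010010 pc3: +8 =668
r83=1010011 pc4: +16 =684
r84=1010100 pc3: +8 =692
r85=1010101 pc4: +16 =708
r86=1010110 pc4: +16 =724
r87=1010111 pc5: +32 =756
r88=1011000 pc3: +8 =764
r89=1011001 pc4: +16 =780
r90=1011010 pc4: +16 =796
r91=1011011 pc5: +32 =828
r92=1011100 pc4: +16 =844
r93=1011101 pc5: +32 =876
r94=1011110 pc5: +32 =908
r95=1011111 pc6: +64 =972
r96=1100000 pc2: +4 =976
r97=1100001 pc3: +8 =984
r98=1100010 pc3: +8 =992
r99=1100011 pc4: +16 =1008
r100=1100100 pc3: +8 =1016
r101=1100101 pc4: +16 =1032
r102=1100110 pc4: +16 =1048
r103=1100111 pc5: +32 =1080
r104=1101000 pc3: +8 =1088
r105=1101001 pc4: +16 =1104
r106=1101010 pc4: +16 =1120
r107=1101011 pc5: +32 =1152
r108=1101100 pc4: +16 =1168
r109=1101101 pc5: +32 =1200
r110=1101110 pc5: +32 =1232
r111=1101111 pc6: +64 =1296
r112=1110000 pc3: +8 =1304
r113=1110001 pc4: +16 =1320
r114=1110010 pc4: +16 =1336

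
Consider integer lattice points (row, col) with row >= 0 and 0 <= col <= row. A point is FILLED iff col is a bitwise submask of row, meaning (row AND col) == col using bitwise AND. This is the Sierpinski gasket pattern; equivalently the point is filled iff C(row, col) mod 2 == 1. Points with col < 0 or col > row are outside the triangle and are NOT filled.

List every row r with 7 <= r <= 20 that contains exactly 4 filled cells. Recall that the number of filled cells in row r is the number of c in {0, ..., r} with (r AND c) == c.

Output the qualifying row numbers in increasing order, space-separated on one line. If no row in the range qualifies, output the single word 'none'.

Answer: 9 10 12 17 18 20

Derivation:
Row r has 2^popcount(r) filled cells, so we need popcount(r) = log2(4) = 2.
Scan r = 7..20 and keep those with exactly 2 one-bits:
r=7=111 popcount=3 -> skip
r=8=1000 popcount=1 -> skip
r=9=1001 popcount=2 -> KEEP
r=10=1010 popcount=2 -> KEEP
r=11=1011 popcount=3 -> skip
r=12=1100 popcount=2 -> KEEP
r=13=1101 popcount=3 -> skip
r=14=1110 popcount=3 -> skip
r=15=1111 popcount=4 -> skip
r=16=10000 popcount=1 -> skip
r=17=10001 popcount=2 -> KEEP
r=18=10010 popcount=2 -> KEEP
r=19=10011 popcount=3 -> skip
r=20=10100 popcount=2 -> KEEP
Kept rows: 9 10 12 17 18 20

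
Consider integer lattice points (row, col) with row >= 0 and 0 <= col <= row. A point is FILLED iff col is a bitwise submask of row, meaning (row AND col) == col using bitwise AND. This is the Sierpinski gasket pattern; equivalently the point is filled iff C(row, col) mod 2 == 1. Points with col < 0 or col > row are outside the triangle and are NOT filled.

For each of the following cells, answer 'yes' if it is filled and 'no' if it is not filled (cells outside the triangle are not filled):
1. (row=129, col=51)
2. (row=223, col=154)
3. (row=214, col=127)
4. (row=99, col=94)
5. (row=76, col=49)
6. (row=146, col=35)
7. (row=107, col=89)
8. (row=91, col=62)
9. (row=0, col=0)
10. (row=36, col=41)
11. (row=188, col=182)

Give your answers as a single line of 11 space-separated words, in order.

Answer: no yes no no no no no no yes no no

Derivation:
(129,51): row=0b10000001, col=0b110011, row AND col = 0b1 = 1; 1 != 51 -> empty
(223,154): row=0b11011111, col=0b10011010, row AND col = 0b10011010 = 154; 154 == 154 -> filled
(214,127): row=0b11010110, col=0b1111111, row AND col = 0b1010110 = 86; 86 != 127 -> empty
(99,94): row=0b1100011, col=0b1011110, row AND col = 0b1000010 = 66; 66 != 94 -> empty
(76,49): row=0b1001100, col=0b110001, row AND col = 0b0 = 0; 0 != 49 -> empty
(146,35): row=0b10010010, col=0b100011, row AND col = 0b10 = 2; 2 != 35 -> empty
(107,89): row=0b1101011, col=0b1011001, row AND col = 0b1001001 = 73; 73 != 89 -> empty
(91,62): row=0b1011011, col=0b111110, row AND col = 0b11010 = 26; 26 != 62 -> empty
(0,0): row=0b0, col=0b0, row AND col = 0b0 = 0; 0 == 0 -> filled
(36,41): col outside [0, 36] -> not filled
(188,182): row=0b10111100, col=0b10110110, row AND col = 0b10110100 = 180; 180 != 182 -> empty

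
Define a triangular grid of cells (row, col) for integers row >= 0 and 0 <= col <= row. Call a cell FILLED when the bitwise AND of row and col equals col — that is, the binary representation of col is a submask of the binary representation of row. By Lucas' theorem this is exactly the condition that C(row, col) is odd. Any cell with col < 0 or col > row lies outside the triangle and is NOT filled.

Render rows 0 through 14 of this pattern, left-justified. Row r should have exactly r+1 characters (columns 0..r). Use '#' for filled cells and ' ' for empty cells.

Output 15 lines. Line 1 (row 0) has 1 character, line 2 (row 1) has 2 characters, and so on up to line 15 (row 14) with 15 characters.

r0=0: #
r1=1: ##
r2=10: # #
r3=11: ####
r4=100: #   #
r5=101: ##  ##
r6=110: # # # #
r7=111: ########
r8=1000: #       #
r9=1001: ##      ##
r10=1010: # #     # #
r11=1011: ####    ####
r12=1100: #   #   #   #
r13=1101: ##  ##  ##  ##
r14=1110: # # # # # # # #

Answer: #
##
# #
####
#   #
##  ##
# # # #
########
#       #
##      ##
# #     # #
####    ####
#   #   #   #
##  ##  ##  ##
# # # # # # # #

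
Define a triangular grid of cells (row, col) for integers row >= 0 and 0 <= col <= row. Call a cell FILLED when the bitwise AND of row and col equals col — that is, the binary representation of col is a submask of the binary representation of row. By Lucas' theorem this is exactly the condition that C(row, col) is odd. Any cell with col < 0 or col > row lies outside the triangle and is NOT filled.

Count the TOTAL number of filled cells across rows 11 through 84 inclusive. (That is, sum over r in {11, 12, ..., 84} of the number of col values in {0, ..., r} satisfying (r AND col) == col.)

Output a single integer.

Answer: 898

Derivation:
r11=1011 pc3: +8 =8
r12=1100 pc2: +4 =12
r13=1101 pc3: +8 =20
r14=1110 pc3: +8 =28
r15=1111 pc4: +16 =44
r16=10000 pc1: +2 =46
r17=10001 pc2: +4 =50
r18=10010 pc2: +4 =54
r19=10011 pc3: +8 =62
r20=10100 pc2: +4 =66
r21=10101 pc3: +8 =74
r22=10110 pc3: +8 =82
r23=10111 pc4: +16 =98
r24=11000 pc2: +4 =102
r25=11001 pc3: +8 =110
r26=11010 pc3: +8 =118
r27=11011 pc4: +16 =134
r28=11100 pc3: +8 =142
r29=11101 pc4: +16 =158
r30=11110 pc4: +16 =174
r31=11111 pc5: +32 =206
r32=100000 pc1: +2 =208
r33=100001 pc2: +4 =212
r34=100010 pc2: +4 =216
r35=100011 pc3: +8 =224
r36=100100 pc2: +4 =228
r37=100101 pc3: +8 =236
r38=100110 pc3: +8 =244
r39=100111 pc4: +16 =260
r40=101000 pc2: +4 =264
r41=101001 pc3: +8 =272
r42=101010 pc3: +8 =280
r43=101011 pc4: +16 =296
r44=101100 pc3: +8 =304
r45=101101 pc4: +16 =320
r46=101110 pc4: +16 =336
r47=101111 pc5: +32 =368
r48=110000 pc2: +4 =372
r49=110001 pc3: +8 =380
r50=110010 pc3: +8 =388
r51=110011 pc4: +16 =404
r52=110100 pc3: +8 =412
r53=110101 pc4: +16 =428
r54=110110 pc4: +16 =444
r55=110111 pc5: +32 =476
r56=111000 pc3: +8 =484
r57=111001 pc4: +16 =500
r58=111010 pc4: +16 =516
r59=111011 pc5: +32 =548
r60=111100 pc4: +16 =564
r61=111101 pc5: +32 =596
r62=111110 pc5: +32 =628
r63=111111 pc6: +64 =692
r64=1000000 pc1: +2 =694
r65=1000001 pc2: +4 =698
r66=1000010 pc2: +4 =702
r67=1000011 pc3: +8 =710
r68=1000100 pc2: +4 =714
r69=1000101 pc3: +8 =722
r70=1000110 pc3: +8 =730
r71=1000111 pc4: +16 =746
r72=1001000 pc2: +4 =750
r73=1001001 pc3: +8 =758
r74=1001010 pc3: +8 =766
r75=1001011 pc4: +16 =782
r76=1001100 pc3: +8 =790
r77=1001101 pc4: +16 =806
r78=1001110 pc4: +16 =822
r79=1001111 pc5: +32 =854
r80=1010000 pc2: +4 =858
r81=1010001 pc3: +8 =866
r82=1010010 pc3: +8 =874
r83=1010011 pc4: +16 =890
r84=1010100 pc3: +8 =898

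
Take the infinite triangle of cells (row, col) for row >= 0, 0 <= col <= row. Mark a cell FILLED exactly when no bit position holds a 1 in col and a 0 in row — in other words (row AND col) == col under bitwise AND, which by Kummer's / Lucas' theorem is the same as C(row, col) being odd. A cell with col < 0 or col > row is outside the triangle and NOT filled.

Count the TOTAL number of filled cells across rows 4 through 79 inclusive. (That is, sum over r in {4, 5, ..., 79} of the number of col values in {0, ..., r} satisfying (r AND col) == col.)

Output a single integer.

Answer: 882

Derivation:
r4=100 pc1: +2 =2
r5=101 pc2: +4 =6
r6=110 pc2: +4 =10
r7=111 pc3: +8 =18
r8=1000 pc1: +2 =20
r9=1001 pc2: +4 =24
r10=1010 pc2: +4 =28
r11=1011 pc3: +8 =36
r12=1100 pc2: +4 =40
r13=1101 pc3: +8 =48
r14=1110 pc3: +8 =56
r15=1111 pc4: +16 =72
r16=10000 pc1: +2 =74
r17=10001 pc2: +4 =78
r18=10010 pc2: +4 =82
r19=10011 pc3: +8 =90
r20=10100 pc2: +4 =94
r21=10101 pc3: +8 =102
r22=10110 pc3: +8 =110
r23=10111 pc4: +16 =126
r24=11000 pc2: +4 =130
r25=11001 pc3: +8 =138
r26=11010 pc3: +8 =146
r27=11011 pc4: +16 =162
r28=11100 pc3: +8 =170
r29=11101 pc4: +16 =186
r30=11110 pc4: +16 =202
r31=11111 pc5: +32 =234
r32=100000 pc1: +2 =236
r33=100001 pc2: +4 =240
r34=100010 pc2: +4 =244
r35=100011 pc3: +8 =252
r36=100100 pc2: +4 =256
r37=100101 pc3: +8 =264
r38=100110 pc3: +8 =272
r39=100111 pc4: +16 =288
r40=101000 pc2: +4 =292
r41=101001 pc3: +8 =300
r42=101010 pc3: +8 =308
r43=101011 pc4: +16 =324
r44=101100 pc3: +8 =332
r45=101101 pc4: +16 =348
r46=101110 pc4: +16 =364
r47=101111 pc5: +32 =396
r48=110000 pc2: +4 =400
r49=110001 pc3: +8 =408
r50=110010 pc3: +8 =416
r51=110011 pc4: +16 =432
r52=110100 pc3: +8 =440
r53=110101 pc4: +16 =456
r54=110110 pc4: +16 =472
r55=110111 pc5: +32 =504
r56=111000 pc3: +8 =512
r57=111001 pc4: +16 =528
r58=111010 pc4: +16 =544
r59=111011 pc5: +32 =576
r60=111100 pc4: +16 =592
r61=111101 pc5: +32 =624
r62=111110 pc5: +32 =656
r63=111111 pc6: +64 =720
r64=1000000 pc1: +2 =722
r65=1000001 pc2: +4 =726
r66=1000010 pc2: +4 =730
r67=1000011 pc3: +8 =738
r68=1000100 pc2: +4 =742
r69=1000101 pc3: +8 =750
r70=1000110 pc3: +8 =758
r71=1000111 pc4: +16 =774
r72=1001000 pc2: +4 =778
r73=1001001 pc3: +8 =786
r74=1001010 pc3: +8 =794
r75=1001011 pc4: +16 =810
r76=1001100 pc3: +8 =818
r77=1001101 pc4: +16 =834
r78=1001110 pc4: +16 =850
r79=1001111 pc5: +32 =882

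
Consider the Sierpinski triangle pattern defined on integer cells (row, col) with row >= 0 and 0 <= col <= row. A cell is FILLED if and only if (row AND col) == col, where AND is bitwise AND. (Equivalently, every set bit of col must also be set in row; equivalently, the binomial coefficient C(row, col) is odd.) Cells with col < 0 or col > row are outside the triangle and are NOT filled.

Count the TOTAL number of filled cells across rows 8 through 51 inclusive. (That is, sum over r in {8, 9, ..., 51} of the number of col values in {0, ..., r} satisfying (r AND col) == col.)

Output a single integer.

r8=1000 pc1: +2 =2
r9=1001 pc2: +4 =6
r10=1010 pc2: +4 =10
r11=1011 pc3: +8 =18
r12=1100 pc2: +4 =22
r13=1101 pc3: +8 =30
r14=1110 pc3: +8 =38
r15=1111 pc4: +16 =54
r16=10000 pc1: +2 =56
r17=10001 pc2: +4 =60
r18=10010 pc2: +4 =64
r19=10011 pc3: +8 =72
r20=10100 pc2: +4 =76
r21=10101 pc3: +8 =84
r22=10110 pc3: +8 =92
r23=10111 pc4: +16 =108
r24=11000 pc2: +4 =112
r25=11001 pc3: +8 =120
r26=11010 pc3: +8 =128
r27=11011 pc4: +16 =144
r28=11100 pc3: +8 =152
r29=11101 pc4: +16 =168
r30=11110 pc4: +16 =184
r31=11111 pc5: +32 =216
r32=100000 pc1: +2 =218
r33=100001 pc2: +4 =222
r34=100010 pc2: +4 =226
r35=100011 pc3: +8 =234
r36=100100 pc2: +4 =238
r37=100101 pc3: +8 =246
r38=100110 pc3: +8 =254
r39=100111 pc4: +16 =270
r40=101000 pc2: +4 =274
r41=101001 pc3: +8 =282
r42=101010 pc3: +8 =290
r43=101011 pc4: +16 =306
r44=101100 pc3: +8 =314
r45=101101 pc4: +16 =330
r46=101110 pc4: +16 =346
r47=101111 pc5: +32 =378
r48=110000 pc2: +4 =382
r49=110001 pc3: +8 =390
r50=110010 pc3: +8 =398
r51=110011 pc4: +16 =414

Answer: 414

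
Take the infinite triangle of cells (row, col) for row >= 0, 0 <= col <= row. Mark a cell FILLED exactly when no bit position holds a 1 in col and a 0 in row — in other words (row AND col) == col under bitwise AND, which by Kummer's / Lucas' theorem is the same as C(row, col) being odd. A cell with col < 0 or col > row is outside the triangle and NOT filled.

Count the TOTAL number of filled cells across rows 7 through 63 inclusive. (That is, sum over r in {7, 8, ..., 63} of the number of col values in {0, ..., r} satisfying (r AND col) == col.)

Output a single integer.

Answer: 710

Derivation:
r7=111 pc3: +8 =8
r8=1000 pc1: +2 =10
r9=1001 pc2: +4 =14
r10=1010 pc2: +4 =18
r11=1011 pc3: +8 =26
r12=1100 pc2: +4 =30
r13=1101 pc3: +8 =38
r14=1110 pc3: +8 =46
r15=1111 pc4: +16 =62
r16=10000 pc1: +2 =64
r17=10001 pc2: +4 =68
r18=10010 pc2: +4 =72
r19=10011 pc3: +8 =80
r20=10100 pc2: +4 =84
r21=10101 pc3: +8 =92
r22=10110 pc3: +8 =100
r23=10111 pc4: +16 =116
r24=11000 pc2: +4 =120
r25=11001 pc3: +8 =128
r26=11010 pc3: +8 =136
r27=11011 pc4: +16 =152
r28=11100 pc3: +8 =160
r29=11101 pc4: +16 =176
r30=11110 pc4: +16 =192
r31=11111 pc5: +32 =224
r32=100000 pc1: +2 =226
r33=100001 pc2: +4 =230
r34=100010 pc2: +4 =234
r35=100011 pc3: +8 =242
r36=100100 pc2: +4 =246
r37=100101 pc3: +8 =254
r38=100110 pc3: +8 =262
r39=100111 pc4: +16 =278
r40=101000 pc2: +4 =282
r41=101001 pc3: +8 =290
r42=101010 pc3: +8 =298
r43=101011 pc4: +16 =314
r44=101100 pc3: +8 =322
r45=101101 pc4: +16 =338
r46=101110 pc4: +16 =354
r47=101111 pc5: +32 =386
r48=110000 pc2: +4 =390
r49=110001 pc3: +8 =398
r50=110010 pc3: +8 =406
r51=110011 pc4: +16 =422
r52=110100 pc3: +8 =430
r53=110101 pc4: +16 =446
r54=110110 pc4: +16 =462
r55=110111 pc5: +32 =494
r56=111000 pc3: +8 =502
r57=111001 pc4: +16 =518
r58=111010 pc4: +16 =534
r59=111011 pc5: +32 =566
r60=111100 pc4: +16 =582
r61=111101 pc5: +32 =614
r62=111110 pc5: +32 =646
r63=111111 pc6: +64 =710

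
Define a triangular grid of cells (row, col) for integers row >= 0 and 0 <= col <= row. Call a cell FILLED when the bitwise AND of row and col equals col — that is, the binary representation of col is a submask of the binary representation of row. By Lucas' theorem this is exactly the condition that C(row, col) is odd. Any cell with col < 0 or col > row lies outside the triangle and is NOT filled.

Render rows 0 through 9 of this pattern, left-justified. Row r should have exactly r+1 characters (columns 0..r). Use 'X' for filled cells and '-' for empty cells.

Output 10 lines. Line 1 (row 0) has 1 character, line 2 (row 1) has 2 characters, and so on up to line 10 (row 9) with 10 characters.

r0=0: X
r1=1: XX
r2=10: X-X
r3=11: XXXX
r4=100: X---X
r5=101: XX--XX
r6=110: X-X-X-X
r7=111: XXXXXXXX
r8=1000: X-------X
r9=1001: XX------XX

Answer: X
XX
X-X
XXXX
X---X
XX--XX
X-X-X-X
XXXXXXXX
X-------X
XX------XX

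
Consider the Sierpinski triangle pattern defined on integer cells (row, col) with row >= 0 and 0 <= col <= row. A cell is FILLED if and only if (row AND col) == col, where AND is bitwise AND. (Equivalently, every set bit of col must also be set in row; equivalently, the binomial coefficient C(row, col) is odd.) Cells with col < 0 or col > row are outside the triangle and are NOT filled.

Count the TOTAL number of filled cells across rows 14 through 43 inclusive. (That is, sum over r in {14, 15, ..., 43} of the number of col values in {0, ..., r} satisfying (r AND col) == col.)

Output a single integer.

r14=1110 pc3: +8 =8
r15=1111 pc4: +16 =24
r16=10000 pc1: +2 =26
r17=10001 pc2: +4 =30
r18=10010 pc2: +4 =34
r19=10011 pc3: +8 =42
r20=10100 pc2: +4 =46
r21=10101 pc3: +8 =54
r22=10110 pc3: +8 =62
r23=10111 pc4: +16 =78
r24=11000 pc2: +4 =82
r25=11001 pc3: +8 =90
r26=11010 pc3: +8 =98
r27=11011 pc4: +16 =114
r28=11100 pc3: +8 =122
r29=11101 pc4: +16 =138
r30=11110 pc4: +16 =154
r31=11111 pc5: +32 =186
r32=100000 pc1: +2 =188
r33=100001 pc2: +4 =192
r34=100010 pc2: +4 =196
r35=100011 pc3: +8 =204
r36=100100 pc2: +4 =208
r37=100101 pc3: +8 =216
r38=100110 pc3: +8 =224
r39=100111 pc4: +16 =240
r40=101000 pc2: +4 =244
r41=101001 pc3: +8 =252
r42=101010 pc3: +8 =260
r43=101011 pc4: +16 =276

Answer: 276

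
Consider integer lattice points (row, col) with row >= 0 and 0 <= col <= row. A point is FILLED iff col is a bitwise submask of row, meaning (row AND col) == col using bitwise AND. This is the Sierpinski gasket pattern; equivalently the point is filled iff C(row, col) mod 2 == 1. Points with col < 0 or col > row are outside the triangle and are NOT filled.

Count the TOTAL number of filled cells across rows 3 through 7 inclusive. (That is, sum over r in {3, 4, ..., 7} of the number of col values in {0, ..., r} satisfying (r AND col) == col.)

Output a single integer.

Answer: 22

Derivation:
r3=11 pc2: +4 =4
r4=100 pc1: +2 =6
r5=101 pc2: +4 =10
r6=110 pc2: +4 =14
r7=111 pc3: +8 =22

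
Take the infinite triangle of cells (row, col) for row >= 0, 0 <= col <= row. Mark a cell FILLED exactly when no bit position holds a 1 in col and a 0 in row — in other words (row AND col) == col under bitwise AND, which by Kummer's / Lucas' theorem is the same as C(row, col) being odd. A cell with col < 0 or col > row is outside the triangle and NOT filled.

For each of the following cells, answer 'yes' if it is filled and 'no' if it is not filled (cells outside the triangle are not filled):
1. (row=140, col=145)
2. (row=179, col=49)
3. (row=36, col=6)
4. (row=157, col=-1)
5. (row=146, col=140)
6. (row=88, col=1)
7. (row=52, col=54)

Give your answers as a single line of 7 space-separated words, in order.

Answer: no yes no no no no no

Derivation:
(140,145): col outside [0, 140] -> not filled
(179,49): row=0b10110011, col=0b110001, row AND col = 0b110001 = 49; 49 == 49 -> filled
(36,6): row=0b100100, col=0b110, row AND col = 0b100 = 4; 4 != 6 -> empty
(157,-1): col outside [0, 157] -> not filled
(146,140): row=0b10010010, col=0b10001100, row AND col = 0b10000000 = 128; 128 != 140 -> empty
(88,1): row=0b1011000, col=0b1, row AND col = 0b0 = 0; 0 != 1 -> empty
(52,54): col outside [0, 52] -> not filled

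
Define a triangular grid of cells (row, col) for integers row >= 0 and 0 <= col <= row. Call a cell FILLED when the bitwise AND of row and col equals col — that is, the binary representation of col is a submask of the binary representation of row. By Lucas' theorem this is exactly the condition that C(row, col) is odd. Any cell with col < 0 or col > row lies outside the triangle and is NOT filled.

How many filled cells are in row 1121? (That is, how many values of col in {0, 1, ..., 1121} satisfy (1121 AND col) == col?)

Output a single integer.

Answer: 16

Derivation:
1121 in binary = 10001100001
popcount(1121) = number of 1-bits in 10001100001 = 4
A col c satisfies (1121 AND c) == c iff every set bit of c is also set in 1121; each of the 4 set bits of 1121 can independently be on or off in c.
count = 2^4 = 16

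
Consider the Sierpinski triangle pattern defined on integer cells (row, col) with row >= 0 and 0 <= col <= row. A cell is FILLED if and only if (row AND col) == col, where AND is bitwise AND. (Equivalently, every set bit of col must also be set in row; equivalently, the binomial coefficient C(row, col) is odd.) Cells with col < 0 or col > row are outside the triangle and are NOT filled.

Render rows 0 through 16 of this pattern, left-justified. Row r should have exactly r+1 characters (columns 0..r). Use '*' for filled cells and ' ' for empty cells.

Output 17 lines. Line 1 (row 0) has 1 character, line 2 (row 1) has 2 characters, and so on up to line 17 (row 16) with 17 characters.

Answer: *
**
* *
****
*   *
**  **
* * * *
********
*       *
**      **
* *     * *
****    ****
*   *   *   *
**  **  **  **
* * * * * * * *
****************
*               *

Derivation:
r0=0: *
r1=1: **
r2=10: * *
r3=11: ****
r4=100: *   *
r5=101: **  **
r6=110: * * * *
r7=111: ********
r8=1000: *       *
r9=1001: **      **
r10=1010: * *     * *
r11=1011: ****    ****
r12=1100: *   *   *   *
r13=1101: **  **  **  **
r14=1110: * * * * * * * *
r15=1111: ****************
r16=10000: *               *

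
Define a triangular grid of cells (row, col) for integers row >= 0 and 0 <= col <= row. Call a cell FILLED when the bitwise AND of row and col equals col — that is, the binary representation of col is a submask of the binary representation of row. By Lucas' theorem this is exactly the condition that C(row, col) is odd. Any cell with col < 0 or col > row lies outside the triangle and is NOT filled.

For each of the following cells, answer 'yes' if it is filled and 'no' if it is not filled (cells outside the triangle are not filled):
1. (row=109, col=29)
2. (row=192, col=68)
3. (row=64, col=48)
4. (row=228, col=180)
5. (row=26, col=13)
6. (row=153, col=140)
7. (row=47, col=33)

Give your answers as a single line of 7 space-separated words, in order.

(109,29): row=0b1101101, col=0b11101, row AND col = 0b1101 = 13; 13 != 29 -> empty
(192,68): row=0b11000000, col=0b1000100, row AND col = 0b1000000 = 64; 64 != 68 -> empty
(64,48): row=0b1000000, col=0b110000, row AND col = 0b0 = 0; 0 != 48 -> empty
(228,180): row=0b11100100, col=0b10110100, row AND col = 0b10100100 = 164; 164 != 180 -> empty
(26,13): row=0b11010, col=0b1101, row AND col = 0b1000 = 8; 8 != 13 -> empty
(153,140): row=0b10011001, col=0b10001100, row AND col = 0b10001000 = 136; 136 != 140 -> empty
(47,33): row=0b101111, col=0b100001, row AND col = 0b100001 = 33; 33 == 33 -> filled

Answer: no no no no no no yes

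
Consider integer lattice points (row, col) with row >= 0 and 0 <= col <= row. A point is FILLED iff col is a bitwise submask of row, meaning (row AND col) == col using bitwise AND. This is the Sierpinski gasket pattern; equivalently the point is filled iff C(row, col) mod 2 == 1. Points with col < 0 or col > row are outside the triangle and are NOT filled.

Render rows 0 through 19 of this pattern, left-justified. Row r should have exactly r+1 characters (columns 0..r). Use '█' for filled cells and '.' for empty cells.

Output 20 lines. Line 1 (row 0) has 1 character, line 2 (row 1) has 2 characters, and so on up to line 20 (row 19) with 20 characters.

r0=0: █
r1=1: ██
r2=10: █.█
r3=11: ████
r4=100: █...█
r5=101: ██..██
r6=110: █.█.█.█
r7=111: ████████
r8=1000: █.......█
r9=1001: ██......██
r10=1010: █.█.....█.█
r11=1011: ████....████
r12=1100: █...█...█...█
r13=1101: ██..██..██..██
r14=1110: █.█.█.█.█.█.█.█
r15=1111: ████████████████
r16=10000: █...............█
r17=10001: ██..............██
r18=10010: █.█.............█.█
r19=10011: ████............████

Answer: █
██
█.█
████
█...█
██..██
█.█.█.█
████████
█.......█
██......██
█.█.....█.█
████....████
█...█...█...█
██..██..██..██
█.█.█.█.█.█.█.█
████████████████
█...............█
██..............██
█.█.............█.█
████............████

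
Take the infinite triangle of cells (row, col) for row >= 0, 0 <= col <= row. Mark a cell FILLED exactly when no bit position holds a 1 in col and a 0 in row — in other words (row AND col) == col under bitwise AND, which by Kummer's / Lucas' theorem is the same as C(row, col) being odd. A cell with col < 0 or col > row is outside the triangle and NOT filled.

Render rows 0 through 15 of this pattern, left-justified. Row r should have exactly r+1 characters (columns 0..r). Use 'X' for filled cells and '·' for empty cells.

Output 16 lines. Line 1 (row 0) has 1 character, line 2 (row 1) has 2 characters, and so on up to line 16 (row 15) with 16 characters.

Answer: X
XX
X·X
XXXX
X···X
XX··XX
X·X·X·X
XXXXXXXX
X·······X
XX······XX
X·X·····X·X
XXXX····XXXX
X···X···X···X
XX··XX··XX··XX
X·X·X·X·X·X·X·X
XXXXXXXXXXXXXXXX

Derivation:
r0=0: X
r1=1: XX
r2=10: X·X
r3=11: XXXX
r4=100: X···X
r5=101: XX··XX
r6=110: X·X·X·X
r7=111: XXXXXXXX
r8=1000: X·······X
r9=1001: XX······XX
r10=1010: X·X·····X·X
r11=1011: XXXX····XXXX
r12=1100: X···X···X···X
r13=1101: XX··XX··XX··XX
r14=1110: X·X·X·X·X·X·X·X
r15=1111: XXXXXXXXXXXXXXXX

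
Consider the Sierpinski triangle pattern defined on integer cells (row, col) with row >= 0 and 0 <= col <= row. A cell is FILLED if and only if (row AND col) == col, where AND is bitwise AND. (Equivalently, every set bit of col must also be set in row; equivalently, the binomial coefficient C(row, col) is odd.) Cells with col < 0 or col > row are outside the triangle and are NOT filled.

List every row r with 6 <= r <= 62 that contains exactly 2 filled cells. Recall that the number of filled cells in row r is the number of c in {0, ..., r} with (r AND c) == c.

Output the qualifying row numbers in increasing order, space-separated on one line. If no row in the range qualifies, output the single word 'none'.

Answer: 8 16 32

Derivation:
Row r has 2^popcount(r) filled cells, so we need popcount(r) = log2(2) = 1.
Scan r = 6..62 and keep those with exactly 1 one-bits:
r=6=110 popcount=2 -> skip
r=7=111 popcount=3 -> skip
r=8=1000 popcount=1 -> KEEP
r=9=1001 popcount=2 -> skip
r=10=1010 popcount=2 -> skip
r=11=1011 popcount=3 -> skip
r=12=1100 popcount=2 -> skip
r=13=1101 popcount=3 -> skip
r=14=1110 popcount=3 -> skip
r=15=1111 popcount=4 -> skip
r=16=10000 popcount=1 -> KEEP
r=17=10001 popcount=2 -> skip
r=18=10010 popcount=2 -> skip
r=19=10011 popcount=3 -> skip
r=20=10100 popcount=2 -> skip
r=21=10101 popcount=3 -> skip
r=22=10110 popcount=3 -> skip
r=23=10111 popcount=4 -> skip
r=24=11000 popcount=2 -> skip
r=25=11001 popcount=3 -> skip
r=26=11010 popcount=3 -> skip
r=27=11011 popcount=4 -> skip
r=28=11100 popcount=3 -> skip
r=29=11101 popcount=4 -> skip
r=30=11110 popcount=4 -> skip
r=31=11111 popcount=5 -> skip
r=32=100000 popcount=1 -> KEEP
r=33=100001 popcount=2 -> skip
r=34=100010 popcount=2 -> skip
r=35=100011 popcount=3 -> skip
r=36=100100 popcount=2 -> skip
r=37=100101 popcount=3 -> skip
r=38=100110 popcount=3 -> skip
r=39=100111 popcount=4 -> skip
r=40=101000 popcount=2 -> skip
r=41=101001 popcount=3 -> skip
r=42=101010 popcount=3 -> skip
r=43=101011 popcount=4 -> skip
r=44=101100 popcount=3 -> skip
r=45=101101 popcount=4 -> skip
r=46=101110 popcount=4 -> skip
r=47=101111 popcount=5 -> skip
r=48=110000 popcount=2 -> skip
r=49=110001 popcount=3 -> skip
r=50=110010 popcount=3 -> skip
r=51=110011 popcount=4 -> skip
r=52=110100 popcount=3 -> skip
r=53=110101 popcount=4 -> skip
r=54=110110 popcount=4 -> skip
r=55=110111 popcount=5 -> skip
r=56=111000 popcount=3 -> skip
r=57=111001 popcount=4 -> skip
r=58=111010 popcount=4 -> skip
r=59=111011 popcount=5 -> skip
r=60=111100 popcount=4 -> skip
r=61=111101 popcount=5 -> skip
r=62=111110 popcount=5 -> skip
Kept rows: 8 16 32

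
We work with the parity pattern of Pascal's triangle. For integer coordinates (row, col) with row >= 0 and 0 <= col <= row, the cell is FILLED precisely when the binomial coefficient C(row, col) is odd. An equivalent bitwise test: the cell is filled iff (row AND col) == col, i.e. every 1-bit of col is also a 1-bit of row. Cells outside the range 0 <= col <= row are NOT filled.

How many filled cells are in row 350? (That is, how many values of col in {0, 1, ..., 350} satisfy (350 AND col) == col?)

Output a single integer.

Answer: 64

Derivation:
350 in binary = 101011110
popcount(350) = number of 1-bits in 101011110 = 6
A col c satisfies (350 AND c) == c iff every set bit of c is also set in 350; each of the 6 set bits of 350 can independently be on or off in c.
count = 2^6 = 64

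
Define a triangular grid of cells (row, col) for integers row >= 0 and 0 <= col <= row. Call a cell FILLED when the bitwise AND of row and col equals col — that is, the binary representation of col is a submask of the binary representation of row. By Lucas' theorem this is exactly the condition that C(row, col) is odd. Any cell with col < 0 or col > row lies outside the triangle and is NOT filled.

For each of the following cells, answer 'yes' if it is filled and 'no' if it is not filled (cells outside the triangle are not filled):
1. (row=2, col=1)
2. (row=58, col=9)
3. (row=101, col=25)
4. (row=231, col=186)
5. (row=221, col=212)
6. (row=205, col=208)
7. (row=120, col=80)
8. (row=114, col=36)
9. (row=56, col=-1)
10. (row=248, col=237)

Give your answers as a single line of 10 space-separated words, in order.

Answer: no no no no yes no yes no no no

Derivation:
(2,1): row=0b10, col=0b1, row AND col = 0b0 = 0; 0 != 1 -> empty
(58,9): row=0b111010, col=0b1001, row AND col = 0b1000 = 8; 8 != 9 -> empty
(101,25): row=0b1100101, col=0b11001, row AND col = 0b1 = 1; 1 != 25 -> empty
(231,186): row=0b11100111, col=0b10111010, row AND col = 0b10100010 = 162; 162 != 186 -> empty
(221,212): row=0b11011101, col=0b11010100, row AND col = 0b11010100 = 212; 212 == 212 -> filled
(205,208): col outside [0, 205] -> not filled
(120,80): row=0b1111000, col=0b1010000, row AND col = 0b1010000 = 80; 80 == 80 -> filled
(114,36): row=0b1110010, col=0b100100, row AND col = 0b100000 = 32; 32 != 36 -> empty
(56,-1): col outside [0, 56] -> not filled
(248,237): row=0b11111000, col=0b11101101, row AND col = 0b11101000 = 232; 232 != 237 -> empty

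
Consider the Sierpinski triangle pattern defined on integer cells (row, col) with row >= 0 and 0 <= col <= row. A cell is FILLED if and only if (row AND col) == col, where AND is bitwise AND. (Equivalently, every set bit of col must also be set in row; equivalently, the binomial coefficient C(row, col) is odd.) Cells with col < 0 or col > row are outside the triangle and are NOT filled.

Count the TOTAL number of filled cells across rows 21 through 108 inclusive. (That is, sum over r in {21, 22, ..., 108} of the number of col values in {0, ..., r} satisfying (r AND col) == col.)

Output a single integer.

r21=10101 pc3: +8 =8
r22=10110 pc3: +8 =16
r23=10111 pc4: +16 =32
r24=11000 pc2: +4 =36
r25=11001 pc3: +8 =44
r26=11010 pc3: +8 =52
r27=11011 pc4: +16 =68
r28=11100 pc3: +8 =76
r29=11101 pc4: +16 =92
r30=11110 pc4: +16 =108
r31=11111 pc5: +32 =140
r32=100000 pc1: +2 =142
r33=100001 pc2: +4 =146
r34=100010 pc2: +4 =150
r35=100011 pc3: +8 =158
r36=100100 pc2: +4 =162
r37=100101 pc3: +8 =170
r38=100110 pc3: +8 =178
r39=100111 pc4: +16 =194
r40=101000 pc2: +4 =198
r41=101001 pc3: +8 =206
r42=101010 pc3: +8 =214
r43=101011 pc4: +16 =230
r44=101100 pc3: +8 =238
r45=101101 pc4: +16 =254
r46=101110 pc4: +16 =270
r47=101111 pc5: +32 =302
r48=110000 pc2: +4 =306
r49=110001 pc3: +8 =314
r50=110010 pc3: +8 =322
r51=110011 pc4: +16 =338
r52=110100 pc3: +8 =346
r53=110101 pc4: +16 =362
r54=110110 pc4: +16 =378
r55=110111 pc5: +32 =410
r56=111000 pc3: +8 =418
r57=111001 pc4: +16 =434
r58=111010 pc4: +16 =450
r59=111011 pc5: +32 =482
r60=111100 pc4: +16 =498
r61=111101 pc5: +32 =530
r62=111110 pc5: +32 =562
r63=111111 pc6: +64 =626
r64=1000000 pc1: +2 =628
r65=1000001 pc2: +4 =632
r66=1000010 pc2: +4 =636
r67=1000011 pc3: +8 =644
r68=1000100 pc2: +4 =648
r69=1000101 pc3: +8 =656
r70=1000110 pc3: +8 =664
r71=1000111 pc4: +16 =680
r72=1001000 pc2: +4 =684
r73=1001001 pc3: +8 =692
r74=1001010 pc3: +8 =700
r75=1001011 pc4: +16 =716
r76=1001100 pc3: +8 =724
r77=1001101 pc4: +16 =740
r78=1001110 pc4: +16 =756
r79=1001111 pc5: +32 =788
r80=1010000 pc2: +4 =792
r81=1010001 pc3: +8 =800
r82=1010010 pc3: +8 =808
r83=1010011 pc4: +16 =824
r84=1010100 pc3: +8 =832
r85=1010101 pc4: +16 =848
r86=1010110 pc4: +16 =864
r87=1010111 pc5: +32 =896
r88=1011000 pc3: +8 =904
r89=1011001 pc4: +16 =920
r90=1011010 pc4: +16 =936
r91=1011011 pc5: +32 =968
r92=1011100 pc4: +16 =984
r93=1011101 pc5: +32 =1016
r94=1011110 pc5: +32 =1048
r95=1011111 pc6: +64 =1112
r96=1100000 pc2: +4 =1116
r97=1100001 pc3: +8 =1124
r98=1100010 pc3: +8 =1132
r99=1100011 pc4: +16 =1148
r100=1100100 pc3: +8 =1156
r101=1100101 pc4: +16 =1172
r102=1100110 pc4: +16 =1188
r103=1100111 pc5: +32 =1220
r104=1101000 pc3: +8 =1228
r105=1101001 pc4: +16 =1244
r106=1101010 pc4: +16 =1260
r107=1101011 pc5: +32 =1292
r108=1101100 pc4: +16 =1308

Answer: 1308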